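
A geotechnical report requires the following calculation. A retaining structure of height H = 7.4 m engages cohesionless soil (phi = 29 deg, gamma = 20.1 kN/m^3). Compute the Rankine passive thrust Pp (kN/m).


Result: 1586.11 kN/m

Derivation:
Compute passive earth pressure coefficient:
Kp = tan^2(45 + phi/2) = tan^2(59.5) = 2.88206
Compute passive force:
Pp = 0.5 * Kp * gamma * H^2
Pp = 0.5 * 2.88206 * 20.1 * 7.4^2
Pp = 1586.11 kN/m


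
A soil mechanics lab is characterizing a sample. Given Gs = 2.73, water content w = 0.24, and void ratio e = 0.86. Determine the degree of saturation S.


Result: 0.7619

Derivation:
Using S = Gs * w / e
S = 2.73 * 0.24 / 0.86
S = 0.7619


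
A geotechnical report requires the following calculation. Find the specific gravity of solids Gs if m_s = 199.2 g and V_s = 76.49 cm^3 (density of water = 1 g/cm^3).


Using Gs = m_s / (V_s * rho_w)
Since rho_w = 1 g/cm^3:
Gs = 199.2 / 76.49
Gs = 2.604


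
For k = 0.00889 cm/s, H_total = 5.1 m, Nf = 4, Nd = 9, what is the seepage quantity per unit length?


Result: 0.0002015 m^3/s per m

Derivation:
Convert k to m/s for unit consistency with H:
k = 0.00889 cm/s = 0.00889 / 100 m/s = 8.89e-05 m/s
Using q = k * H * Nf / Nd
Nf / Nd = 4 / 9 = 0.4444
q = 8.89e-05 * 5.1 * 0.4444
q = 0.0002015 m^3/s per m


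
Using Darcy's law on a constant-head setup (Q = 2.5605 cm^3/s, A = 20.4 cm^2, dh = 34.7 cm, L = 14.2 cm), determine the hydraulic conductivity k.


Compute hydraulic gradient:
i = dh / L = 34.7 / 14.2 = 2.44366
Then apply Darcy's law:
k = Q / (A * i)
k = 2.5605 / (20.4 * 2.44366)
k = 2.5605 / 49.8507
k = 0.051363 cm/s


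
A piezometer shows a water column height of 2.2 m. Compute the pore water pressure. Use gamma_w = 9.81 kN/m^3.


Result: 21.58 kPa

Derivation:
Using u = gamma_w * h_w
u = 9.81 * 2.2
u = 21.58 kPa


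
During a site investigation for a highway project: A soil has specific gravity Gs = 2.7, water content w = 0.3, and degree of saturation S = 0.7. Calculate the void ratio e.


Using the relation e = Gs * w / S
e = 2.7 * 0.3 / 0.7
e = 1.1571


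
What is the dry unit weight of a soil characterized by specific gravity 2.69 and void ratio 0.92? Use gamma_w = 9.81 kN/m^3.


Result: 13.744 kN/m^3

Derivation:
Using gamma_d = Gs * gamma_w / (1 + e)
gamma_d = 2.69 * 9.81 / (1 + 0.92)
gamma_d = 2.69 * 9.81 / 1.92
gamma_d = 13.744 kN/m^3


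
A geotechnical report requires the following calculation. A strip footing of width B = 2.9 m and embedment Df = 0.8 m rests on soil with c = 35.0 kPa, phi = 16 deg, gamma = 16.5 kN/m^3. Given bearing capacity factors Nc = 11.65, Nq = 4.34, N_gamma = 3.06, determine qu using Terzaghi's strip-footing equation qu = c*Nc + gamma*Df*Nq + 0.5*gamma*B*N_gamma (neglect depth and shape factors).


Result: 538.25 kPa

Derivation:
Compute qu = c*Nc + gamma*Df*Nq + 0.5*gamma*B*N_gamma
Term 1: 35.0 * 11.65 = 407.75
Term 2: 16.5 * 0.8 * 4.34 = 57.288
Term 3: 0.5 * 16.5 * 2.9 * 3.06 = 73.2105
qu = 407.75 + 57.288 + 73.2105
qu = 538.25 kPa


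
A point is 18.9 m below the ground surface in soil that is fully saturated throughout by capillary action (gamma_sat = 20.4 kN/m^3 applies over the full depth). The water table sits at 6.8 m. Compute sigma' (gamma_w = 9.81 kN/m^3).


Result: 266.86 kPa

Derivation:
Total stress = gamma_sat * depth
sigma = 20.4 * 18.9 = 385.56 kPa
Pore water pressure u = gamma_w * (depth - d_wt)
u = 9.81 * (18.9 - 6.8) = 118.701 kPa
Effective stress = sigma - u
sigma' = 385.56 - 118.701 = 266.86 kPa


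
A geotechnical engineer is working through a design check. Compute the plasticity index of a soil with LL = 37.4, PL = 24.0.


Result: 13.4

Derivation:
Using PI = LL - PL
PI = 37.4 - 24.0
PI = 13.4


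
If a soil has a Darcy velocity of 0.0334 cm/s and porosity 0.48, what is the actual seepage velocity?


Result: 0.06958 cm/s

Derivation:
Using v_s = v_d / n
v_s = 0.0334 / 0.48
v_s = 0.06958 cm/s


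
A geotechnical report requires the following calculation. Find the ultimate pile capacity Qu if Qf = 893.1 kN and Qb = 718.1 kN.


Using Qu = Qf + Qb
Qu = 893.1 + 718.1
Qu = 1611.2 kN


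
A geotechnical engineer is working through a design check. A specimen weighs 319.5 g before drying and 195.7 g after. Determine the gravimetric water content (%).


Using w = (m_wet - m_dry) / m_dry * 100
m_wet - m_dry = 319.5 - 195.7 = 123.8 g
w = 123.8 / 195.7 * 100
w = 63.26 %


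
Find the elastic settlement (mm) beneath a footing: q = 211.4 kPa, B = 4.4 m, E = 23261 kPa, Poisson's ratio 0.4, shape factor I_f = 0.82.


Result: 27.544 mm

Derivation:
Using Se = q * B * (1 - nu^2) * I_f / E
1 - nu^2 = 1 - 0.4^2 = 0.84
Se = 211.4 * 4.4 * 0.84 * 0.82 / 23261
Se = 0.027544 m
Convert to mm: Se = 0.027544 * 1000 = 27.544 mm


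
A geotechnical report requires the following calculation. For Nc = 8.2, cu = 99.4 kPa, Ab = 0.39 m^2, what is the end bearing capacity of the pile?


Using Qb = Nc * cu * Ab
Qb = 8.2 * 99.4 * 0.39
Qb = 317.88 kN


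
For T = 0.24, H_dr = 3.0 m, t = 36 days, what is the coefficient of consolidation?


Using cv = T * H_dr^2 / t
H_dr^2 = 3.0^2 = 9.0
cv = 0.24 * 9.0 / 36
cv = 0.06 m^2/day


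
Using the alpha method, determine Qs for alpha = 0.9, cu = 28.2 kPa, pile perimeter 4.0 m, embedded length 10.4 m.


Using Qs = alpha * cu * perimeter * L
Qs = 0.9 * 28.2 * 4.0 * 10.4
Qs = 1055.81 kN


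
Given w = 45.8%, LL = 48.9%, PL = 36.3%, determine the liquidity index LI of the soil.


Result: 0.754

Derivation:
First compute the plasticity index:
PI = LL - PL = 48.9 - 36.3 = 12.6
Then compute the liquidity index:
LI = (w - PL) / PI
LI = (45.8 - 36.3) / 12.6
LI = 0.754


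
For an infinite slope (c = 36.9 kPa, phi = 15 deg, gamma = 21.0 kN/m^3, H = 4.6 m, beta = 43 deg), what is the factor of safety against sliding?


Result: 1.053

Derivation:
Using Fs = c / (gamma*H*sin(beta)*cos(beta)) + tan(phi)/tan(beta)
Cohesion contribution = 36.9 / (21.0*4.6*sin(43)*cos(43))
Cohesion contribution = 0.765841
Friction contribution = tan(15)/tan(43) = 0.28734
Fs = 0.765841 + 0.28734
Fs = 1.053


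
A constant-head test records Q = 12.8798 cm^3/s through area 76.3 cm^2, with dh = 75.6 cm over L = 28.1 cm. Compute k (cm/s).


Compute hydraulic gradient:
i = dh / L = 75.6 / 28.1 = 2.69039
Then apply Darcy's law:
k = Q / (A * i)
k = 12.8798 / (76.3 * 2.69039)
k = 12.8798 / 205.277
k = 0.062744 cm/s


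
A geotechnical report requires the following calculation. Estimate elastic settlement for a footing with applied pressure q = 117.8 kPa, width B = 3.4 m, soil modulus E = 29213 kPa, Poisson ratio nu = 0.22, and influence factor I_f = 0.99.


Using Se = q * B * (1 - nu^2) * I_f / E
1 - nu^2 = 1 - 0.22^2 = 0.9516
Se = 117.8 * 3.4 * 0.9516 * 0.99 / 29213
Se = 0.012916 m
Convert to mm: Se = 0.012916 * 1000 = 12.916 mm


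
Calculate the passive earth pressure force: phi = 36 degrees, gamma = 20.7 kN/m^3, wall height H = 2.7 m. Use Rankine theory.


Compute passive earth pressure coefficient:
Kp = tan^2(45 + phi/2) = tan^2(63.0) = 3.85184
Compute passive force:
Pp = 0.5 * Kp * gamma * H^2
Pp = 0.5 * 3.85184 * 20.7 * 2.7^2
Pp = 290.63 kN/m


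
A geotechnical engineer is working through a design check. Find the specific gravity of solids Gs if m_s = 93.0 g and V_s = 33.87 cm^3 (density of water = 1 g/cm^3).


Result: 2.746

Derivation:
Using Gs = m_s / (V_s * rho_w)
Since rho_w = 1 g/cm^3:
Gs = 93.0 / 33.87
Gs = 2.746


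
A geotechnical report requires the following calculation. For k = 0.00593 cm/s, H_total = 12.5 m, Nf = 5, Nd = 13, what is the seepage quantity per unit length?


Result: 0.0002851 m^3/s per m

Derivation:
Convert k to m/s for unit consistency with H:
k = 0.00593 cm/s = 0.00593 / 100 m/s = 5.93e-05 m/s
Using q = k * H * Nf / Nd
Nf / Nd = 5 / 13 = 0.3846
q = 5.93e-05 * 12.5 * 0.3846
q = 0.0002851 m^3/s per m


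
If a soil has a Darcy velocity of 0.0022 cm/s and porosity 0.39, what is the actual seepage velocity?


Using v_s = v_d / n
v_s = 0.0022 / 0.39
v_s = 0.00564 cm/s


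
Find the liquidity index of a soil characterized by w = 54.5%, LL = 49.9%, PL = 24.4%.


Result: 1.18

Derivation:
First compute the plasticity index:
PI = LL - PL = 49.9 - 24.4 = 25.5
Then compute the liquidity index:
LI = (w - PL) / PI
LI = (54.5 - 24.4) / 25.5
LI = 1.18


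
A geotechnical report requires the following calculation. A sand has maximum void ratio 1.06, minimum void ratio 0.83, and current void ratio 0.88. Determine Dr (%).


Result: 78.26 %

Derivation:
Using Dr = (e_max - e) / (e_max - e_min) * 100
e_max - e = 1.06 - 0.88 = 0.18
e_max - e_min = 1.06 - 0.83 = 0.23
Dr = 0.18 / 0.23 * 100
Dr = 78.26 %


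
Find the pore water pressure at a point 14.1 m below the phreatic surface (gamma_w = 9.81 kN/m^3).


Using u = gamma_w * h_w
u = 9.81 * 14.1
u = 138.32 kPa


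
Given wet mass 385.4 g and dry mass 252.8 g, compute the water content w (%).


Using w = (m_wet - m_dry) / m_dry * 100
m_wet - m_dry = 385.4 - 252.8 = 132.6 g
w = 132.6 / 252.8 * 100
w = 52.45 %


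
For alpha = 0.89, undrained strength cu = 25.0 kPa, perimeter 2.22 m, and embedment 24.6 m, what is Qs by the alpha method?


Using Qs = alpha * cu * perimeter * L
Qs = 0.89 * 25.0 * 2.22 * 24.6
Qs = 1215.12 kN


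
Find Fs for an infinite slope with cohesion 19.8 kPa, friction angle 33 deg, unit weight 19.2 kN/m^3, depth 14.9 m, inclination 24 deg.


Using Fs = c / (gamma*H*sin(beta)*cos(beta)) + tan(phi)/tan(beta)
Cohesion contribution = 19.8 / (19.2*14.9*sin(24)*cos(24))
Cohesion contribution = 0.186266
Friction contribution = tan(33)/tan(24) = 1.45859
Fs = 0.186266 + 1.45859
Fs = 1.645


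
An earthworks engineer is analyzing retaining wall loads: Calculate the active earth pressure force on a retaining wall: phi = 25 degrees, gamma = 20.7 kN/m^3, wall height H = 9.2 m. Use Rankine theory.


Result: 355.54 kN/m

Derivation:
Compute active earth pressure coefficient:
Ka = tan^2(45 - phi/2) = tan^2(32.5) = 0.405859
Compute active force:
Pa = 0.5 * Ka * gamma * H^2
Pa = 0.5 * 0.405859 * 20.7 * 9.2^2
Pa = 355.54 kN/m


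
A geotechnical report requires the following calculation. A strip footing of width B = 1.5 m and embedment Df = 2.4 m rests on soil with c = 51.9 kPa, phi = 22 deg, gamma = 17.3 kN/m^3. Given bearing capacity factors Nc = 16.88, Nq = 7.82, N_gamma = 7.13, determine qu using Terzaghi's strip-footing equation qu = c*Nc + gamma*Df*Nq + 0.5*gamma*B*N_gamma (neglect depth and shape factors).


Result: 1293.27 kPa

Derivation:
Compute qu = c*Nc + gamma*Df*Nq + 0.5*gamma*B*N_gamma
Term 1: 51.9 * 16.88 = 876.072
Term 2: 17.3 * 2.4 * 7.82 = 324.6864
Term 3: 0.5 * 17.3 * 1.5 * 7.13 = 92.51175
qu = 876.072 + 324.6864 + 92.51175
qu = 1293.27 kPa


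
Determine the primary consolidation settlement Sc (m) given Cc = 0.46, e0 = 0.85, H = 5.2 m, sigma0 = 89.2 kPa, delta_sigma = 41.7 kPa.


Using Sc = Cc * H / (1 + e0) * log10((sigma0 + delta_sigma) / sigma0)
Stress ratio = (89.2 + 41.7) / 89.2 = 1.46749
log10(1.46749) = 0.166575
Cc * H / (1 + e0) = 0.46 * 5.2 / (1 + 0.85) = 1.29297
Sc = 1.29297 * 0.166575
Sc = 0.2154 m


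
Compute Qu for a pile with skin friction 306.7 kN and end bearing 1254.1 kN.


Using Qu = Qf + Qb
Qu = 306.7 + 1254.1
Qu = 1560.8 kN


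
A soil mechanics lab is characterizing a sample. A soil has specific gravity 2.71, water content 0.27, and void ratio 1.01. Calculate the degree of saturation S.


Using S = Gs * w / e
S = 2.71 * 0.27 / 1.01
S = 0.7245


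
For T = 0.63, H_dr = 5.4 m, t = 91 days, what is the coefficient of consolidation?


Result: 0.20188 m^2/day

Derivation:
Using cv = T * H_dr^2 / t
H_dr^2 = 5.4^2 = 29.16
cv = 0.63 * 29.16 / 91
cv = 0.20188 m^2/day


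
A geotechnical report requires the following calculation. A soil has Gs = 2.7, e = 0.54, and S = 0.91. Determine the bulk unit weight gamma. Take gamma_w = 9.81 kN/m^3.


Result: 20.33 kN/m^3

Derivation:
Using gamma = gamma_w * (Gs + S*e) / (1 + e)
Numerator: Gs + S*e = 2.7 + 0.91*0.54 = 3.1914
Denominator: 1 + e = 1 + 0.54 = 1.54
gamma = 9.81 * 3.1914 / 1.54
gamma = 20.33 kN/m^3


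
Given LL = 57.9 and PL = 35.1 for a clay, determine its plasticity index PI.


Using PI = LL - PL
PI = 57.9 - 35.1
PI = 22.8


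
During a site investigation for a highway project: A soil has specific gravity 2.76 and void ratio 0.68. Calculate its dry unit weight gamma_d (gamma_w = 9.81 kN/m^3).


Using gamma_d = Gs * gamma_w / (1 + e)
gamma_d = 2.76 * 9.81 / (1 + 0.68)
gamma_d = 2.76 * 9.81 / 1.68
gamma_d = 16.116 kN/m^3


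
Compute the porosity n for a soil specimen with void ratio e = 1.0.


Using the relation n = e / (1 + e)
n = 1.0 / (1 + 1.0)
n = 1.0 / 2.0
n = 0.5


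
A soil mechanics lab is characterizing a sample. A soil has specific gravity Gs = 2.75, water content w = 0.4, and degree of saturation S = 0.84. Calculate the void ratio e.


Result: 1.3095

Derivation:
Using the relation e = Gs * w / S
e = 2.75 * 0.4 / 0.84
e = 1.3095


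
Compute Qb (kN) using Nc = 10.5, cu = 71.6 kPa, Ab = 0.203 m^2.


Using Qb = Nc * cu * Ab
Qb = 10.5 * 71.6 * 0.203
Qb = 152.62 kN


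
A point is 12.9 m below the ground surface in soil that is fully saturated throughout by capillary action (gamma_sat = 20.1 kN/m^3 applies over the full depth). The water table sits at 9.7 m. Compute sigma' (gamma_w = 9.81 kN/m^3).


Result: 227.9 kPa

Derivation:
Total stress = gamma_sat * depth
sigma = 20.1 * 12.9 = 259.29 kPa
Pore water pressure u = gamma_w * (depth - d_wt)
u = 9.81 * (12.9 - 9.7) = 31.392 kPa
Effective stress = sigma - u
sigma' = 259.29 - 31.392 = 227.9 kPa


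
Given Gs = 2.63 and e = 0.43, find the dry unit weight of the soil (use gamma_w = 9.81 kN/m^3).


Using gamma_d = Gs * gamma_w / (1 + e)
gamma_d = 2.63 * 9.81 / (1 + 0.43)
gamma_d = 2.63 * 9.81 / 1.43
gamma_d = 18.042 kN/m^3


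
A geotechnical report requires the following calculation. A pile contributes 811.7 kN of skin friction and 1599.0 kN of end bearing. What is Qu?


Result: 2410.7 kN

Derivation:
Using Qu = Qf + Qb
Qu = 811.7 + 1599.0
Qu = 2410.7 kN


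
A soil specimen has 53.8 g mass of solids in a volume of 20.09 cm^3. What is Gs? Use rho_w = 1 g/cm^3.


Using Gs = m_s / (V_s * rho_w)
Since rho_w = 1 g/cm^3:
Gs = 53.8 / 20.09
Gs = 2.678


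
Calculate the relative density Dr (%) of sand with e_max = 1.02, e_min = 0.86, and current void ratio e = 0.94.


Using Dr = (e_max - e) / (e_max - e_min) * 100
e_max - e = 1.02 - 0.94 = 0.08
e_max - e_min = 1.02 - 0.86 = 0.16
Dr = 0.08 / 0.16 * 100
Dr = 50.0 %


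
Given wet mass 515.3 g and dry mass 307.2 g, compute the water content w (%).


Using w = (m_wet - m_dry) / m_dry * 100
m_wet - m_dry = 515.3 - 307.2 = 208.1 g
w = 208.1 / 307.2 * 100
w = 67.74 %


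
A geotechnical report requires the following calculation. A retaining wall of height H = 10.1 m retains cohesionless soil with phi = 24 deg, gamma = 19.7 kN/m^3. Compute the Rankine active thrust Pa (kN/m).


Compute active earth pressure coefficient:
Ka = tan^2(45 - phi/2) = tan^2(33.0) = 0.42173
Compute active force:
Pa = 0.5 * Ka * gamma * H^2
Pa = 0.5 * 0.42173 * 19.7 * 10.1^2
Pa = 423.75 kN/m


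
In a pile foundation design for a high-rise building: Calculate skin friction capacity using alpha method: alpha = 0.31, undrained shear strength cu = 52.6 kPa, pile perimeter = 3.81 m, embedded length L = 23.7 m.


Using Qs = alpha * cu * perimeter * L
Qs = 0.31 * 52.6 * 3.81 * 23.7
Qs = 1472.38 kN


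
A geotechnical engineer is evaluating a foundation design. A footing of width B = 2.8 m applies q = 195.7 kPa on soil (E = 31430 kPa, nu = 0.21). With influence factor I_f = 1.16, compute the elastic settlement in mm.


Result: 19.332 mm

Derivation:
Using Se = q * B * (1 - nu^2) * I_f / E
1 - nu^2 = 1 - 0.21^2 = 0.9559
Se = 195.7 * 2.8 * 0.9559 * 1.16 / 31430
Se = 0.019332 m
Convert to mm: Se = 0.019332 * 1000 = 19.332 mm


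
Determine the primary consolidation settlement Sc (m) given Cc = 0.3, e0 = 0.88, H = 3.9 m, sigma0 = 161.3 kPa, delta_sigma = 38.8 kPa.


Result: 0.0583 m

Derivation:
Using Sc = Cc * H / (1 + e0) * log10((sigma0 + delta_sigma) / sigma0)
Stress ratio = (161.3 + 38.8) / 161.3 = 1.24055
log10(1.24055) = 0.0936127
Cc * H / (1 + e0) = 0.3 * 3.9 / (1 + 0.88) = 0.62234
Sc = 0.62234 * 0.0936127
Sc = 0.0583 m


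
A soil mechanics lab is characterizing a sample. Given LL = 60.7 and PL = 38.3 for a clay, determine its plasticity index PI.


Result: 22.4

Derivation:
Using PI = LL - PL
PI = 60.7 - 38.3
PI = 22.4


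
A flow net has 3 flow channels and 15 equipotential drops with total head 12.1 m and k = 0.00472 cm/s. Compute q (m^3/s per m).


Convert k to m/s for unit consistency with H:
k = 0.00472 cm/s = 0.00472 / 100 m/s = 4.72e-05 m/s
Using q = k * H * Nf / Nd
Nf / Nd = 3 / 15 = 0.2
q = 4.72e-05 * 12.1 * 0.2
q = 0.0001142 m^3/s per m


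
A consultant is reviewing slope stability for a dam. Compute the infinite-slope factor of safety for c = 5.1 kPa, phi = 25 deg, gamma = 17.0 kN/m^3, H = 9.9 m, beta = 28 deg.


Using Fs = c / (gamma*H*sin(beta)*cos(beta)) + tan(phi)/tan(beta)
Cohesion contribution = 5.1 / (17.0*9.9*sin(28)*cos(28))
Cohesion contribution = 0.0731041
Friction contribution = tan(25)/tan(28) = 0.876997
Fs = 0.0731041 + 0.876997
Fs = 0.95


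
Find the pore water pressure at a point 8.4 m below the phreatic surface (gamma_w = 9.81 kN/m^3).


Using u = gamma_w * h_w
u = 9.81 * 8.4
u = 82.4 kPa


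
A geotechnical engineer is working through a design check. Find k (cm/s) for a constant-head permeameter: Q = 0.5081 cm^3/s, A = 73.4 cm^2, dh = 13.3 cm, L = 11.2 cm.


Result: 0.005829 cm/s

Derivation:
Compute hydraulic gradient:
i = dh / L = 13.3 / 11.2 = 1.1875
Then apply Darcy's law:
k = Q / (A * i)
k = 0.5081 / (73.4 * 1.1875)
k = 0.5081 / 87.1625
k = 0.005829 cm/s


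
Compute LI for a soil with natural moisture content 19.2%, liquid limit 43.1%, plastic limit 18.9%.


First compute the plasticity index:
PI = LL - PL = 43.1 - 18.9 = 24.2
Then compute the liquidity index:
LI = (w - PL) / PI
LI = (19.2 - 18.9) / 24.2
LI = 0.012


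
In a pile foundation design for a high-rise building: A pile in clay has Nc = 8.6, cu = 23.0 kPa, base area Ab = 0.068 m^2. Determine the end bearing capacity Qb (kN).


Using Qb = Nc * cu * Ab
Qb = 8.6 * 23.0 * 0.068
Qb = 13.45 kN


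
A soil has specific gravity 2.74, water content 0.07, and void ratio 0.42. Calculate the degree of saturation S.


Using S = Gs * w / e
S = 2.74 * 0.07 / 0.42
S = 0.4567


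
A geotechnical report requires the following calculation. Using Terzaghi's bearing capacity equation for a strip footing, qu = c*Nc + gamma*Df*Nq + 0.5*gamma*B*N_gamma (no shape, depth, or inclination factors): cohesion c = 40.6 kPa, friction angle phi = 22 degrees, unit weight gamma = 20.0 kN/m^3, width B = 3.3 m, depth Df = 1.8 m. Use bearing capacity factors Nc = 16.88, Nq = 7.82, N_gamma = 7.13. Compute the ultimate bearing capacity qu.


Result: 1202.14 kPa

Derivation:
Compute qu = c*Nc + gamma*Df*Nq + 0.5*gamma*B*N_gamma
Term 1: 40.6 * 16.88 = 685.328
Term 2: 20.0 * 1.8 * 7.82 = 281.52
Term 3: 0.5 * 20.0 * 3.3 * 7.13 = 235.29
qu = 685.328 + 281.52 + 235.29
qu = 1202.14 kPa


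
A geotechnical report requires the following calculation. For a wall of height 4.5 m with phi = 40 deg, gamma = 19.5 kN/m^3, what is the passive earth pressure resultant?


Result: 908.0 kN/m

Derivation:
Compute passive earth pressure coefficient:
Kp = tan^2(45 + phi/2) = tan^2(65.0) = 4.59891
Compute passive force:
Pp = 0.5 * Kp * gamma * H^2
Pp = 0.5 * 4.59891 * 19.5 * 4.5^2
Pp = 908.0 kN/m


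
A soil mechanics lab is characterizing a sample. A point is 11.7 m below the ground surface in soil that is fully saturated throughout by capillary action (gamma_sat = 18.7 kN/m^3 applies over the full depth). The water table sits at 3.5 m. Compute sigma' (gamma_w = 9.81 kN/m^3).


Total stress = gamma_sat * depth
sigma = 18.7 * 11.7 = 218.79 kPa
Pore water pressure u = gamma_w * (depth - d_wt)
u = 9.81 * (11.7 - 3.5) = 80.442 kPa
Effective stress = sigma - u
sigma' = 218.79 - 80.442 = 138.35 kPa


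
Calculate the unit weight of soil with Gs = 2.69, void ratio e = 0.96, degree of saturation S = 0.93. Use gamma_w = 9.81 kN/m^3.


Result: 17.932 kN/m^3

Derivation:
Using gamma = gamma_w * (Gs + S*e) / (1 + e)
Numerator: Gs + S*e = 2.69 + 0.93*0.96 = 3.5828
Denominator: 1 + e = 1 + 0.96 = 1.96
gamma = 9.81 * 3.5828 / 1.96
gamma = 17.932 kN/m^3


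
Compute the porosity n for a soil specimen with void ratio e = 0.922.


Using the relation n = e / (1 + e)
n = 0.922 / (1 + 0.922)
n = 0.922 / 1.922
n = 0.4797


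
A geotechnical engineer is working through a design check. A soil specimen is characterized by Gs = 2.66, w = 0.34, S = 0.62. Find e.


Using the relation e = Gs * w / S
e = 2.66 * 0.34 / 0.62
e = 1.4587


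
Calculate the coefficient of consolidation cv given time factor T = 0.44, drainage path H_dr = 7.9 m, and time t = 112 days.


Result: 0.24518 m^2/day

Derivation:
Using cv = T * H_dr^2 / t
H_dr^2 = 7.9^2 = 62.41
cv = 0.44 * 62.41 / 112
cv = 0.24518 m^2/day


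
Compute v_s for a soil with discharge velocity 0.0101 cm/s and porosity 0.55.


Using v_s = v_d / n
v_s = 0.0101 / 0.55
v_s = 0.01836 cm/s


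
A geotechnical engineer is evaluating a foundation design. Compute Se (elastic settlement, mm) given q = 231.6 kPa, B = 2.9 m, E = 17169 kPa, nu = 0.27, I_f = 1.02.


Using Se = q * B * (1 - nu^2) * I_f / E
1 - nu^2 = 1 - 0.27^2 = 0.9271
Se = 231.6 * 2.9 * 0.9271 * 1.02 / 17169
Se = 0.036993 m
Convert to mm: Se = 0.036993 * 1000 = 36.993 mm


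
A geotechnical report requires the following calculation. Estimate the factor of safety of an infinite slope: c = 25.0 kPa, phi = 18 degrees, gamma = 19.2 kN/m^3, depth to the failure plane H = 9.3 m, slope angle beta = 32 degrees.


Result: 0.832

Derivation:
Using Fs = c / (gamma*H*sin(beta)*cos(beta)) + tan(phi)/tan(beta)
Cohesion contribution = 25.0 / (19.2*9.3*sin(32)*cos(32))
Cohesion contribution = 0.311548
Friction contribution = tan(18)/tan(32) = 0.51998
Fs = 0.311548 + 0.51998
Fs = 0.832


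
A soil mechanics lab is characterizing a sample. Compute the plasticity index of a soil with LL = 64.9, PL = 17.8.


Using PI = LL - PL
PI = 64.9 - 17.8
PI = 47.1


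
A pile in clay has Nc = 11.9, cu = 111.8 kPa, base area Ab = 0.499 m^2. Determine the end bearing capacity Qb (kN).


Using Qb = Nc * cu * Ab
Qb = 11.9 * 111.8 * 0.499
Qb = 663.88 kN


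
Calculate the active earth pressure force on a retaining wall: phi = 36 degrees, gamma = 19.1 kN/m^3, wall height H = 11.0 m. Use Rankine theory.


Compute active earth pressure coefficient:
Ka = tan^2(45 - phi/2) = tan^2(27.0) = 0.259616
Compute active force:
Pa = 0.5 * Ka * gamma * H^2
Pa = 0.5 * 0.259616 * 19.1 * 11.0^2
Pa = 300.0 kN/m


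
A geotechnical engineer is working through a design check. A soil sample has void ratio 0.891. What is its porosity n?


Using the relation n = e / (1 + e)
n = 0.891 / (1 + 0.891)
n = 0.891 / 1.891
n = 0.4712


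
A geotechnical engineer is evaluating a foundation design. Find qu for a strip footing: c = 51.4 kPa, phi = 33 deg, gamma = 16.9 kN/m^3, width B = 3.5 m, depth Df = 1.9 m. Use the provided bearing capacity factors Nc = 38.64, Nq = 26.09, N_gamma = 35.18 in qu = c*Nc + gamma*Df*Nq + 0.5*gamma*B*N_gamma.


Compute qu = c*Nc + gamma*Df*Nq + 0.5*gamma*B*N_gamma
Term 1: 51.4 * 38.64 = 1986.096
Term 2: 16.9 * 1.9 * 26.09 = 837.7499
Term 3: 0.5 * 16.9 * 3.5 * 35.18 = 1040.4485
qu = 1986.096 + 837.7499 + 1040.4485
qu = 3864.29 kPa


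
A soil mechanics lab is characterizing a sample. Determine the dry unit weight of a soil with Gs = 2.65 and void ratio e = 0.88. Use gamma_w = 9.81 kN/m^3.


Result: 13.828 kN/m^3

Derivation:
Using gamma_d = Gs * gamma_w / (1 + e)
gamma_d = 2.65 * 9.81 / (1 + 0.88)
gamma_d = 2.65 * 9.81 / 1.88
gamma_d = 13.828 kN/m^3


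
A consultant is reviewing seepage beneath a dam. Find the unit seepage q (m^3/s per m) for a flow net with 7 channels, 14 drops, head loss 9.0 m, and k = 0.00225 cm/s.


Convert k to m/s for unit consistency with H:
k = 0.00225 cm/s = 0.00225 / 100 m/s = 2.25e-05 m/s
Using q = k * H * Nf / Nd
Nf / Nd = 7 / 14 = 0.5
q = 2.25e-05 * 9.0 * 0.5
q = 0.0001012 m^3/s per m


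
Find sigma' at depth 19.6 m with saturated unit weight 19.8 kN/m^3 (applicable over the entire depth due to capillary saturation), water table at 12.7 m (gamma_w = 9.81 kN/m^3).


Total stress = gamma_sat * depth
sigma = 19.8 * 19.6 = 388.08 kPa
Pore water pressure u = gamma_w * (depth - d_wt)
u = 9.81 * (19.6 - 12.7) = 67.689 kPa
Effective stress = sigma - u
sigma' = 388.08 - 67.689 = 320.39 kPa


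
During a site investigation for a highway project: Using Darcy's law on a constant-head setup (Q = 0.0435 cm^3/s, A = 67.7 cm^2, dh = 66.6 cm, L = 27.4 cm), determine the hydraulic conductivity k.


Compute hydraulic gradient:
i = dh / L = 66.6 / 27.4 = 2.43066
Then apply Darcy's law:
k = Q / (A * i)
k = 0.0435 / (67.7 * 2.43066)
k = 0.0435 / 164.555
k = 0.000264 cm/s


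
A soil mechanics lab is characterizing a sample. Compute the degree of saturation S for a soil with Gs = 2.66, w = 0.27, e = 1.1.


Using S = Gs * w / e
S = 2.66 * 0.27 / 1.1
S = 0.6529


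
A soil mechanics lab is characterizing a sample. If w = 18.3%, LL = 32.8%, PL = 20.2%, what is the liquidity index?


First compute the plasticity index:
PI = LL - PL = 32.8 - 20.2 = 12.6
Then compute the liquidity index:
LI = (w - PL) / PI
LI = (18.3 - 20.2) / 12.6
LI = -0.151


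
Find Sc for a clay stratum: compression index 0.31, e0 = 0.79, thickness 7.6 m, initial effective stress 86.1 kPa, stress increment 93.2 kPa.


Result: 0.4193 m

Derivation:
Using Sc = Cc * H / (1 + e0) * log10((sigma0 + delta_sigma) / sigma0)
Stress ratio = (86.1 + 93.2) / 86.1 = 2.08246
log10(2.08246) = 0.318577
Cc * H / (1 + e0) = 0.31 * 7.6 / (1 + 0.79) = 1.3162
Sc = 1.3162 * 0.318577
Sc = 0.4193 m


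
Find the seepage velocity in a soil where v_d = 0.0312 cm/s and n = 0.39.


Using v_s = v_d / n
v_s = 0.0312 / 0.39
v_s = 0.08 cm/s


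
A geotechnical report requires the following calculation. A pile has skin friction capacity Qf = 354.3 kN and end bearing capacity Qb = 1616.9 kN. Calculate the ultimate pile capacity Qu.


Using Qu = Qf + Qb
Qu = 354.3 + 1616.9
Qu = 1971.2 kN


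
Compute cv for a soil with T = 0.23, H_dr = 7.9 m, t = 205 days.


Result: 0.07002 m^2/day

Derivation:
Using cv = T * H_dr^2 / t
H_dr^2 = 7.9^2 = 62.41
cv = 0.23 * 62.41 / 205
cv = 0.07002 m^2/day


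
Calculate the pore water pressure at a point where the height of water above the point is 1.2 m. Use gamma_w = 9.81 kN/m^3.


Result: 11.77 kPa

Derivation:
Using u = gamma_w * h_w
u = 9.81 * 1.2
u = 11.77 kPa


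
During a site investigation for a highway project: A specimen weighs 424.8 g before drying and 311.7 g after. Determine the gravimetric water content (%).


Using w = (m_wet - m_dry) / m_dry * 100
m_wet - m_dry = 424.8 - 311.7 = 113.1 g
w = 113.1 / 311.7 * 100
w = 36.28 %


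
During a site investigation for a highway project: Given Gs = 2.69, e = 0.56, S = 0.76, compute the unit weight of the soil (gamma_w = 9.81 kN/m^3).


Using gamma = gamma_w * (Gs + S*e) / (1 + e)
Numerator: Gs + S*e = 2.69 + 0.76*0.56 = 3.1156
Denominator: 1 + e = 1 + 0.56 = 1.56
gamma = 9.81 * 3.1156 / 1.56
gamma = 19.592 kN/m^3


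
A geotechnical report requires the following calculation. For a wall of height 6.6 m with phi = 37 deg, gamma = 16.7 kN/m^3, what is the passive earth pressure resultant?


Compute passive earth pressure coefficient:
Kp = tan^2(45 + phi/2) = tan^2(63.5) = 4.022791
Compute passive force:
Pp = 0.5 * Kp * gamma * H^2
Pp = 0.5 * 4.022791 * 16.7 * 6.6^2
Pp = 1463.19 kN/m


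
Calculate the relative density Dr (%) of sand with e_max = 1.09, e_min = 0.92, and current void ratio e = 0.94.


Using Dr = (e_max - e) / (e_max - e_min) * 100
e_max - e = 1.09 - 0.94 = 0.15
e_max - e_min = 1.09 - 0.92 = 0.17
Dr = 0.15 / 0.17 * 100
Dr = 88.24 %


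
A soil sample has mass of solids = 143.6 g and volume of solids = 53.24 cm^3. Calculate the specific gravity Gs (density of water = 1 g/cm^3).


Using Gs = m_s / (V_s * rho_w)
Since rho_w = 1 g/cm^3:
Gs = 143.6 / 53.24
Gs = 2.697


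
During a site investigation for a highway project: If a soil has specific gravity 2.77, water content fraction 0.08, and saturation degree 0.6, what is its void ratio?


Result: 0.3693

Derivation:
Using the relation e = Gs * w / S
e = 2.77 * 0.08 / 0.6
e = 0.3693


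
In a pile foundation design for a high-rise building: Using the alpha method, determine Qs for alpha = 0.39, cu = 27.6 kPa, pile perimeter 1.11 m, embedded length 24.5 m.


Result: 292.73 kN

Derivation:
Using Qs = alpha * cu * perimeter * L
Qs = 0.39 * 27.6 * 1.11 * 24.5
Qs = 292.73 kN


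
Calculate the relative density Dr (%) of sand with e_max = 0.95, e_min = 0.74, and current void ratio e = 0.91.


Using Dr = (e_max - e) / (e_max - e_min) * 100
e_max - e = 0.95 - 0.91 = 0.04
e_max - e_min = 0.95 - 0.74 = 0.21
Dr = 0.04 / 0.21 * 100
Dr = 19.05 %


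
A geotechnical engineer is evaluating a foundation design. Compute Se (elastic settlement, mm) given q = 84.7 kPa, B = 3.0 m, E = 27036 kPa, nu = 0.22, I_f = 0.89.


Using Se = q * B * (1 - nu^2) * I_f / E
1 - nu^2 = 1 - 0.22^2 = 0.9516
Se = 84.7 * 3.0 * 0.9516 * 0.89 / 27036
Se = 0.007960 m
Convert to mm: Se = 0.007960 * 1000 = 7.96 mm


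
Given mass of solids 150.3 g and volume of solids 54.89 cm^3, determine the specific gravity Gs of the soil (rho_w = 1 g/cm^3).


Result: 2.738

Derivation:
Using Gs = m_s / (V_s * rho_w)
Since rho_w = 1 g/cm^3:
Gs = 150.3 / 54.89
Gs = 2.738


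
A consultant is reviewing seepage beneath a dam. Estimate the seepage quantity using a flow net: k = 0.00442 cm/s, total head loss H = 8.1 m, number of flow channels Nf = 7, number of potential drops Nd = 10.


Result: 0.0002506 m^3/s per m

Derivation:
Convert k to m/s for unit consistency with H:
k = 0.00442 cm/s = 0.00442 / 100 m/s = 4.42e-05 m/s
Using q = k * H * Nf / Nd
Nf / Nd = 7 / 10 = 0.7
q = 4.42e-05 * 8.1 * 0.7
q = 0.0002506 m^3/s per m


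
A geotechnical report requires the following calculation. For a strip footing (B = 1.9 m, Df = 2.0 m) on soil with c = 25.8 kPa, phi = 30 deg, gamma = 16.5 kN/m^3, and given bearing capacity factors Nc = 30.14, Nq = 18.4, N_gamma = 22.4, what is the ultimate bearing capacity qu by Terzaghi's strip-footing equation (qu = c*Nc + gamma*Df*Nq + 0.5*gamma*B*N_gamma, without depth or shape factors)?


Result: 1735.93 kPa

Derivation:
Compute qu = c*Nc + gamma*Df*Nq + 0.5*gamma*B*N_gamma
Term 1: 25.8 * 30.14 = 777.612
Term 2: 16.5 * 2.0 * 18.4 = 607.2
Term 3: 0.5 * 16.5 * 1.9 * 22.4 = 351.12
qu = 777.612 + 607.2 + 351.12
qu = 1735.93 kPa


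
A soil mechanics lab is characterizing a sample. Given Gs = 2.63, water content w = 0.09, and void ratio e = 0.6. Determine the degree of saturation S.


Using S = Gs * w / e
S = 2.63 * 0.09 / 0.6
S = 0.3945


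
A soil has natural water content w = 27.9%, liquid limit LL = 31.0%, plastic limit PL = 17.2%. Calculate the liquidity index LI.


First compute the plasticity index:
PI = LL - PL = 31.0 - 17.2 = 13.8
Then compute the liquidity index:
LI = (w - PL) / PI
LI = (27.9 - 17.2) / 13.8
LI = 0.775


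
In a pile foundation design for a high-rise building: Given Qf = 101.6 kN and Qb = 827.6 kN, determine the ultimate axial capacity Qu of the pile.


Using Qu = Qf + Qb
Qu = 101.6 + 827.6
Qu = 929.2 kN


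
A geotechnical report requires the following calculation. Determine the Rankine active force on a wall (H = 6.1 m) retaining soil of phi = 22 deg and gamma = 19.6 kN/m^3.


Compute active earth pressure coefficient:
Ka = tan^2(45 - phi/2) = tan^2(34.0) = 0.454962
Compute active force:
Pa = 0.5 * Ka * gamma * H^2
Pa = 0.5 * 0.454962 * 19.6 * 6.1^2
Pa = 165.91 kN/m


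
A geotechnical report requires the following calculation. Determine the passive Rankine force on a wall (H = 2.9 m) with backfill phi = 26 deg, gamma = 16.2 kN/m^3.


Compute passive earth pressure coefficient:
Kp = tan^2(45 + phi/2) = tan^2(58.0) = 2.561071
Compute passive force:
Pp = 0.5 * Kp * gamma * H^2
Pp = 0.5 * 2.561071 * 16.2 * 2.9^2
Pp = 174.46 kN/m


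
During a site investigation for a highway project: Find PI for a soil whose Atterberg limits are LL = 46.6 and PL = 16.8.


Using PI = LL - PL
PI = 46.6 - 16.8
PI = 29.8


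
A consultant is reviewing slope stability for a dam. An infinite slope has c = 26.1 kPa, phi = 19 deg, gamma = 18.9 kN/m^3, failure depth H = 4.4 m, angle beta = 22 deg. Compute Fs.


Using Fs = c / (gamma*H*sin(beta)*cos(beta)) + tan(phi)/tan(beta)
Cohesion contribution = 26.1 / (18.9*4.4*sin(22)*cos(22))
Cohesion contribution = 0.903618
Friction contribution = tan(19)/tan(22) = 0.852241
Fs = 0.903618 + 0.852241
Fs = 1.756


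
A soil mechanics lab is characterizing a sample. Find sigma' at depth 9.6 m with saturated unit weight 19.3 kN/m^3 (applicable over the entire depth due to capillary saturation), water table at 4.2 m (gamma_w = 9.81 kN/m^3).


Total stress = gamma_sat * depth
sigma = 19.3 * 9.6 = 185.28 kPa
Pore water pressure u = gamma_w * (depth - d_wt)
u = 9.81 * (9.6 - 4.2) = 52.974 kPa
Effective stress = sigma - u
sigma' = 185.28 - 52.974 = 132.31 kPa


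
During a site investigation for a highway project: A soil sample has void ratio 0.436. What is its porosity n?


Result: 0.3036

Derivation:
Using the relation n = e / (1 + e)
n = 0.436 / (1 + 0.436)
n = 0.436 / 1.436
n = 0.3036


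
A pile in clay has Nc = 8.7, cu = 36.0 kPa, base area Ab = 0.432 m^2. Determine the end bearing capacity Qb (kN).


Using Qb = Nc * cu * Ab
Qb = 8.7 * 36.0 * 0.432
Qb = 135.3 kN


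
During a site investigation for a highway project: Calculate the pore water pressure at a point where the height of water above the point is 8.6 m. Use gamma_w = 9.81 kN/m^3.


Using u = gamma_w * h_w
u = 9.81 * 8.6
u = 84.37 kPa


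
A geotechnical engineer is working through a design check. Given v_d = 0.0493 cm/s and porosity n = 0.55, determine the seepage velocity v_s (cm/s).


Using v_s = v_d / n
v_s = 0.0493 / 0.55
v_s = 0.08964 cm/s


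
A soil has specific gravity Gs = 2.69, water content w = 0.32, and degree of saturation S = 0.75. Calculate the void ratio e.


Using the relation e = Gs * w / S
e = 2.69 * 0.32 / 0.75
e = 1.1477


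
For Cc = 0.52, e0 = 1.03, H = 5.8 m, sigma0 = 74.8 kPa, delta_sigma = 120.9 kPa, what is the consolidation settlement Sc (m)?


Using Sc = Cc * H / (1 + e0) * log10((sigma0 + delta_sigma) / sigma0)
Stress ratio = (74.8 + 120.9) / 74.8 = 2.61631
log10(2.61631) = 0.417689
Cc * H / (1 + e0) = 0.52 * 5.8 / (1 + 1.03) = 1.48571
Sc = 1.48571 * 0.417689
Sc = 0.6206 m


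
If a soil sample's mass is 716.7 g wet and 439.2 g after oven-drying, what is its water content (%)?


Using w = (m_wet - m_dry) / m_dry * 100
m_wet - m_dry = 716.7 - 439.2 = 277.5 g
w = 277.5 / 439.2 * 100
w = 63.18 %


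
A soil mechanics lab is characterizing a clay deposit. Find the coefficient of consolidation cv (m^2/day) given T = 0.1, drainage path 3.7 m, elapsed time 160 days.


Using cv = T * H_dr^2 / t
H_dr^2 = 3.7^2 = 13.69
cv = 0.1 * 13.69 / 160
cv = 0.00856 m^2/day


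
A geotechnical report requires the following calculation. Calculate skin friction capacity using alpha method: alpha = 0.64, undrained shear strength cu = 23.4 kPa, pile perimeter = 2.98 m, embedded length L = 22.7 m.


Using Qs = alpha * cu * perimeter * L
Qs = 0.64 * 23.4 * 2.98 * 22.7
Qs = 1013.07 kN


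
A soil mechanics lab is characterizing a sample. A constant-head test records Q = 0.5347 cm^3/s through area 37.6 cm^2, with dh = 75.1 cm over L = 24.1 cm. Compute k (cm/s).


Result: 0.004564 cm/s

Derivation:
Compute hydraulic gradient:
i = dh / L = 75.1 / 24.1 = 3.11618
Then apply Darcy's law:
k = Q / (A * i)
k = 0.5347 / (37.6 * 3.11618)
k = 0.5347 / 117.168
k = 0.004564 cm/s


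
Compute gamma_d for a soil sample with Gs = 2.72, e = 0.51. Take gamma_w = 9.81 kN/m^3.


Result: 17.671 kN/m^3

Derivation:
Using gamma_d = Gs * gamma_w / (1 + e)
gamma_d = 2.72 * 9.81 / (1 + 0.51)
gamma_d = 2.72 * 9.81 / 1.51
gamma_d = 17.671 kN/m^3


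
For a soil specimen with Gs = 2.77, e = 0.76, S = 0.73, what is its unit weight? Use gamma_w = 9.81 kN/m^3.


Using gamma = gamma_w * (Gs + S*e) / (1 + e)
Numerator: Gs + S*e = 2.77 + 0.73*0.76 = 3.3248
Denominator: 1 + e = 1 + 0.76 = 1.76
gamma = 9.81 * 3.3248 / 1.76
gamma = 18.532 kN/m^3


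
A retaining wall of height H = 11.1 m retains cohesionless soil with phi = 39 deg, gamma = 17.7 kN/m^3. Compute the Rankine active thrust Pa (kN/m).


Compute active earth pressure coefficient:
Ka = tan^2(45 - phi/2) = tan^2(25.5) = 0.227506
Compute active force:
Pa = 0.5 * Ka * gamma * H^2
Pa = 0.5 * 0.227506 * 17.7 * 11.1^2
Pa = 248.07 kN/m


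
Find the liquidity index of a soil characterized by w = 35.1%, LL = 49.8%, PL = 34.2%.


First compute the plasticity index:
PI = LL - PL = 49.8 - 34.2 = 15.6
Then compute the liquidity index:
LI = (w - PL) / PI
LI = (35.1 - 34.2) / 15.6
LI = 0.058


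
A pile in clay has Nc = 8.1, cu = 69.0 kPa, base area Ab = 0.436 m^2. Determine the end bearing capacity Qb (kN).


Using Qb = Nc * cu * Ab
Qb = 8.1 * 69.0 * 0.436
Qb = 243.68 kN


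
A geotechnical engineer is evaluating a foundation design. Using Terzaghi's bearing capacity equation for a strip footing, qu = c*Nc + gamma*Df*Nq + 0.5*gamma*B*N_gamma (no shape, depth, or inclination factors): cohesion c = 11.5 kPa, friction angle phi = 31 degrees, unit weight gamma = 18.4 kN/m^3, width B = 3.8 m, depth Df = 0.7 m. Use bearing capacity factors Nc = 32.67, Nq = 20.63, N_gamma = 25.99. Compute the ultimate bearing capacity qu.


Result: 1550.03 kPa

Derivation:
Compute qu = c*Nc + gamma*Df*Nq + 0.5*gamma*B*N_gamma
Term 1: 11.5 * 32.67 = 375.705
Term 2: 18.4 * 0.7 * 20.63 = 265.7144
Term 3: 0.5 * 18.4 * 3.8 * 25.99 = 908.6104
qu = 375.705 + 265.7144 + 908.6104
qu = 1550.03 kPa


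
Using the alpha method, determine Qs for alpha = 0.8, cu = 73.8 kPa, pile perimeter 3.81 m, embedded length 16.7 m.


Using Qs = alpha * cu * perimeter * L
Qs = 0.8 * 73.8 * 3.81 * 16.7
Qs = 3756.54 kN


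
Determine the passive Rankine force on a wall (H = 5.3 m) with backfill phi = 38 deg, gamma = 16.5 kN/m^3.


Compute passive earth pressure coefficient:
Kp = tan^2(45 + phi/2) = tan^2(64.0) = 4.203746
Compute passive force:
Pp = 0.5 * Kp * gamma * H^2
Pp = 0.5 * 4.203746 * 16.5 * 5.3^2
Pp = 974.19 kN/m


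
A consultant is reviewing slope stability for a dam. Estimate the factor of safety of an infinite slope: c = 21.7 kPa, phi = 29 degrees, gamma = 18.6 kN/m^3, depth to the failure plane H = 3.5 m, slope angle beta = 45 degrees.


Result: 1.221

Derivation:
Using Fs = c / (gamma*H*sin(beta)*cos(beta)) + tan(phi)/tan(beta)
Cohesion contribution = 21.7 / (18.6*3.5*sin(45)*cos(45))
Cohesion contribution = 0.666667
Friction contribution = tan(29)/tan(45) = 0.554309
Fs = 0.666667 + 0.554309
Fs = 1.221


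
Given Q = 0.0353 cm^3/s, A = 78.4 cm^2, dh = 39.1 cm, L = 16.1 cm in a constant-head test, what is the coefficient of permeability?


Compute hydraulic gradient:
i = dh / L = 39.1 / 16.1 = 2.42857
Then apply Darcy's law:
k = Q / (A * i)
k = 0.0353 / (78.4 * 2.42857)
k = 0.0353 / 190.4
k = 0.000185 cm/s


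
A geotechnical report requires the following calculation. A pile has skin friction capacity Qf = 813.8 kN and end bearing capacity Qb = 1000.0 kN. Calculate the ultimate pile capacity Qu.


Using Qu = Qf + Qb
Qu = 813.8 + 1000.0
Qu = 1813.8 kN
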